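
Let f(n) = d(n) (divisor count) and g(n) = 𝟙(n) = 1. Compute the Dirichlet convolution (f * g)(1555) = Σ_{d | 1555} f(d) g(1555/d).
(d * 𝟙)(1555) = 9

Divisors of 1555: [1, 5, 311, 1555]. For each d | 1555:
  d = 1: d(1) · 𝟙(1555/1) = 1 · 1 = 1
  d = 5: d(5) · 𝟙(1555/5) = 2 · 1 = 2
  d = 311: d(311) · 𝟙(1555/311) = 2 · 1 = 2
  d = 1555: d(1555) · 𝟙(1555/1555) = 4 · 1 = 4
Summing: (d * 𝟙)(1555) = 1 + 2 + 2 + 4 = 9.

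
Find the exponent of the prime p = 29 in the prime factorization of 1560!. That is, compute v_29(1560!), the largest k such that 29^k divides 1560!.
v_29(1560!) = 54

Legendre's formula: v_p(n!) = Σ_{k ≥ 1} ⌊n / p^k⌋. For p = 29, n = 1560, the terms are:
  ⌊1560/29^1⌋ = ⌊1560/29⌋ = 53
  ⌊1560/29^2⌋ = ⌊1560/841⌋ = 1
(the next term ⌊1560/29^3⌋ = 0, terminating the sum). Summing: v_29(1560!) = 53 + 1 = 54.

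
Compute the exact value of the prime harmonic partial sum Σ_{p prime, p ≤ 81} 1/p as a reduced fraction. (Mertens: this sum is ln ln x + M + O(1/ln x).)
Σ 1/p = 5692733621468679832887230172131/3217644767340672907899084554130

π(81) = 22, so the primes ≤ 81 are [2, 3, 5, 7, 11, 13, 17, 19, 23, 29, 31, 37, 41, 43, 47, 53, 59, 61, 67, 71, 73, 79]. Summing 1/p over these primes: 5692733621468679832887230172131/3217644767340672907899084554130 ≈ 1.7692. Mertens estimate ln ln(81) + 0.2615 ≈ 1.7418.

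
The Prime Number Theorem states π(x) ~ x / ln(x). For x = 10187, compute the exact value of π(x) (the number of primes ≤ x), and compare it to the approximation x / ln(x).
π(10187) = 1251;  x/ln(x) ≈ 1103.82;  relative error ≈ 11.77%.

Directly count primes up to 10187: π(10187) = 1251. The PNT approximation gives 10187/ln(10187) ≈ 10187/9.22887 ≈ 1103.82. Relative error (π(x) − x/ln(x)) / π(x) ≈ 11.77%; the approximation is known to undercount slightly (Li(x) is a better estimate).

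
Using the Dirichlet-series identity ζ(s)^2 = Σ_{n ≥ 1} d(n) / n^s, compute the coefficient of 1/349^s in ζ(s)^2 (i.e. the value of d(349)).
d(349) = 2

ζ(s)^2 = (Σ 1/m^s)(Σ 1/k^s). The coefficient of 1/n^s in the product is the number of ordered pairs (m, k) with mk = n, which equals d(n). For n = 349, divisors are [1, 349], so d(349) = 2.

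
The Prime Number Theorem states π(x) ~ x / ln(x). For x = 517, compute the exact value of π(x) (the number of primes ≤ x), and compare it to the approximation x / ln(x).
π(517) = 97;  x/ln(x) ≈ 82.75;  relative error ≈ 14.69%.

Directly count primes up to 517: π(517) = 97. The PNT approximation gives 517/ln(517) ≈ 517/6.24804 ≈ 82.75. Relative error (π(x) − x/ln(x)) / π(x) ≈ 14.69%; the approximation is known to undercount slightly (Li(x) is a better estimate).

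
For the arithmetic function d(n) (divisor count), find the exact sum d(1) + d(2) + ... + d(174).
Σ_{n ≤ 174} d(n) = 927

Compute d(n) for each 1 ≤ n ≤ 174: d(1) = 1, d(2) = 2, d(3) = 2, d(4) = 3, d(5) = 2, d(6) = 4, d(7) = 2, d(8) = 4, d(9) = 3, d(10) = 4, d(11) = 2, d(12) = 6, d(13) = 2, d(14) = 4, d(15) = 4, d(16) = 5, d(17) = 2, d(18) = 6, d(19) = 2, d(20) = 6, d(21) = 4, d(22) = 4, d(23) = 2, d(24) = 8, d(25) = 3, d(26) = 4, d(27) = 4, d(28) = 6, d(29) = 2, d(30) = 8, d(31) = 2, d(32) = 6, d(33) = 4, d(34) = 4, d(35) = 4, d(36) = 9, d(37) = 2, d(38) = 4, d(39) = 4, d(40) = 8, d(41) = 2, d(42) = 8, d(43) = 2, d(44) = 6, d(45) = 6, d(46) = 4, d(47) = 2, d(48) = 10, d(49) = 3, d(50) = 6, d(51) = 4, d(52) = 6, d(53) = 2, d(54) = 8, d(55) = 4, d(56) = 8, d(57) = 4, d(58) = 4, d(59) = 2, d(60) = 12, d(61) = 2, d(62) = 4, d(63) = 6, d(64) = 7, d(65) = 4, d(66) = 8, d(67) = 2, d(68) = 6, d(69) = 4, d(70) = 8, d(71) = 2, d(72) = 12, d(73) = 2, d(74) = 4, d(75) = 6, d(76) = 6, d(77) = 4, d(78) = 8, d(79) = 2, d(80) = 10, d(81) = 5, d(82) = 4, d(83) = 2, d(84) = 12, d(85) = 4, d(86) = 4, d(87) = 4, d(88) = 8, d(89) = 2, d(90) = 12, d(91) = 4, d(92) = 6, d(93) = 4, d(94) = 4, d(95) = 4, d(96) = 12, d(97) = 2, d(98) = 6, d(99) = 6, d(100) = 9, d(101) = 2, d(102) = 8, d(103) = 2, d(104) = 8, d(105) = 8, d(106) = 4, d(107) = 2, d(108) = 12, d(109) = 2, d(110) = 8, d(111) = 4, d(112) = 10, d(113) = 2, d(114) = 8, d(115) = 4, d(116) = 6, d(117) = 6, d(118) = 4, d(119) = 4, d(120) = 16, d(121) = 3, d(122) = 4, d(123) = 4, d(124) = 6, d(125) = 4, d(126) = 12, d(127) = 2, d(128) = 8, d(129) = 4, d(130) = 8, d(131) = 2, d(132) = 12, d(133) = 4, d(134) = 4, d(135) = 8, d(136) = 8, d(137) = 2, d(138) = 8, d(139) = 2, d(140) = 12, d(141) = 4, d(142) = 4, d(143) = 4, d(144) = 15, d(145) = 4, d(146) = 4, d(147) = 6, d(148) = 6, d(149) = 2, d(150) = 12, d(151) = 2, d(152) = 8, d(153) = 6, d(154) = 8, d(155) = 4, d(156) = 12, d(157) = 2, d(158) = 4, d(159) = 4, d(160) = 12, d(161) = 4, d(162) = 10, d(163) = 2, d(164) = 6, d(165) = 8, d(166) = 4, d(167) = 2, d(168) = 16, d(169) = 3, d(170) = 8, d(171) = 6, d(172) = 6, d(173) = 2, d(174) = 8. Summing all 174 values: 927. (Dirichlet's divisor formula: Σ_{n ≤ x} d(n) = x ln(x) + (2γ − 1) x + O(√x). For x = 174, the asymptotic estimate is ≈ 924.55.)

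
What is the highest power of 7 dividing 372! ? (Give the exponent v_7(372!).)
v_7(372!) = 61

Legendre's formula: v_p(n!) = Σ_{k ≥ 1} ⌊n / p^k⌋. For p = 7, n = 372, the terms are:
  ⌊372/7^1⌋ = ⌊372/7⌋ = 53
  ⌊372/7^2⌋ = ⌊372/49⌋ = 7
  ⌊372/7^3⌋ = ⌊372/343⌋ = 1
(the next term ⌊372/7^4⌋ = 0, terminating the sum). Summing: v_7(372!) = 53 + 7 + 1 = 61.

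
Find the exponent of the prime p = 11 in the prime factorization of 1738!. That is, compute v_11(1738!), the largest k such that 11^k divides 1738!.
v_11(1738!) = 173

Legendre's formula: v_p(n!) = Σ_{k ≥ 1} ⌊n / p^k⌋. For p = 11, n = 1738, the terms are:
  ⌊1738/11^1⌋ = ⌊1738/11⌋ = 158
  ⌊1738/11^2⌋ = ⌊1738/121⌋ = 14
  ⌊1738/11^3⌋ = ⌊1738/1331⌋ = 1
(the next term ⌊1738/11^4⌋ = 0, terminating the sum). Summing: v_11(1738!) = 158 + 14 + 1 = 173.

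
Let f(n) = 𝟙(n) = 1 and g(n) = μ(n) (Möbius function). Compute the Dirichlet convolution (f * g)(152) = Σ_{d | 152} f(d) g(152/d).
(𝟙 * μ)(152) = 0

Divisors of 152: [1, 2, 4, 8, 19, 38, 76, 152]. For each d | 152:
  d = 1: 𝟙(1) · μ(152/1) = 1 · 0 = 0
  d = 2: 𝟙(2) · μ(152/2) = 1 · 0 = 0
  d = 4: 𝟙(4) · μ(152/4) = 1 · 1 = 1
  d = 8: 𝟙(8) · μ(152/8) = 1 · -1 = -1
  d = 19: 𝟙(19) · μ(152/19) = 1 · 0 = 0
  d = 38: 𝟙(38) · μ(152/38) = 1 · 0 = 0
  d = 76: 𝟙(76) · μ(152/76) = 1 · -1 = -1
  d = 152: 𝟙(152) · μ(152/152) = 1 · 1 = 1
Summing: (𝟙 * μ)(152) = 0 + 0 + 1 + -1 + 0 + 0 + -1 + 1 = 0.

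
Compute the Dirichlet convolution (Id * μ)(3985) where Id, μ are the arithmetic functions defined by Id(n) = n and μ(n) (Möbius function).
(Id * μ)(3985) = 3184

Divisors of 3985: [1, 5, 797, 3985]. For each d | 3985:
  d = 1: Id(1) · μ(3985/1) = 1 · 1 = 1
  d = 5: Id(5) · μ(3985/5) = 5 · -1 = -5
  d = 797: Id(797) · μ(3985/797) = 797 · -1 = -797
  d = 3985: Id(3985) · μ(3985/3985) = 3985 · 1 = 3985
Summing: (Id * μ)(3985) = 1 + -5 + -797 + 3985 = 3184.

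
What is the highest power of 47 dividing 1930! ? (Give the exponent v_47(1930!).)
v_47(1930!) = 41

Legendre's formula: v_p(n!) = Σ_{k ≥ 1} ⌊n / p^k⌋. For p = 47, n = 1930, the terms are:
  ⌊1930/47^1⌋ = ⌊1930/47⌋ = 41
(the next term ⌊1930/47^2⌋ = 0, terminating the sum). Summing: v_47(1930!) = 41 = 41.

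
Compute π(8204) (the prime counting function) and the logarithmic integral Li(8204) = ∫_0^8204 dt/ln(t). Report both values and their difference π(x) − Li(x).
π(8204) = 1028;  Li(8204) ≈ 1049.08;  π(x) − Li(x) ≈ -21.08.

Direct count of primes ≤ 8204 gives π(8204) = 1028. Numerical evaluation of the logarithmic integral gives Li(8204) ≈ 1049.08. The difference π(x) − Li(x) ≈ -21.08 is typically negative for small/moderate x (Li(x) overestimates), though Littlewood's theorem shows this sign changes infinitely often.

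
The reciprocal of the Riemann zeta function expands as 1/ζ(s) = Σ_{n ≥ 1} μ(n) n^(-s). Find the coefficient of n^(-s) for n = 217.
μ(217) = 1

Factor n = 217 = 7 · 31. μ(n) = 0 if any exponent ≥ 2 (not squarefree); otherwise μ(n) = (−1)^{ω(n)} where ω(n) is the number of distinct prime factors. Applying: μ(217) = 1.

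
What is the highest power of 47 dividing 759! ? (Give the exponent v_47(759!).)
v_47(759!) = 16

Legendre's formula: v_p(n!) = Σ_{k ≥ 1} ⌊n / p^k⌋. For p = 47, n = 759, the terms are:
  ⌊759/47^1⌋ = ⌊759/47⌋ = 16
(the next term ⌊759/47^2⌋ = 0, terminating the sum). Summing: v_47(759!) = 16 = 16.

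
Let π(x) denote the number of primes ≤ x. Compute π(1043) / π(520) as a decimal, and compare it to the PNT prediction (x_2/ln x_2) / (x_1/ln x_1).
π(1043)/π(520) = 175/97 ≈ 1.8041;  PNT prediction ≈ 1.8049.

π(520) = 97 and π(1043) = 175, so π(1043)/π(520) ≈ 1.8041. The PNT-predicted ratio is (1043/ln(1043)) / (520/ln(520)) ≈ 1.8049. The two agree to within a few percent, as expected.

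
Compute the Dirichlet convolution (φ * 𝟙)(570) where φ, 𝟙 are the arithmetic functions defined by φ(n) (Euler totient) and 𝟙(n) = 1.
(φ * 𝟙)(570) = 570

Divisors of 570: [1, 2, 3, 5, 6, 10, 15, 19, 30, 38, 57, 95, 114, 190, 285, 570]. For each d | 570:
  d = 1: φ(1) · 𝟙(570/1) = 1 · 1 = 1
  d = 2: φ(2) · 𝟙(570/2) = 1 · 1 = 1
  d = 3: φ(3) · 𝟙(570/3) = 2 · 1 = 2
  d = 5: φ(5) · 𝟙(570/5) = 4 · 1 = 4
  d = 6: φ(6) · 𝟙(570/6) = 2 · 1 = 2
  d = 10: φ(10) · 𝟙(570/10) = 4 · 1 = 4
  d = 15: φ(15) · 𝟙(570/15) = 8 · 1 = 8
  d = 19: φ(19) · 𝟙(570/19) = 18 · 1 = 18
  d = 30: φ(30) · 𝟙(570/30) = 8 · 1 = 8
  d = 38: φ(38) · 𝟙(570/38) = 18 · 1 = 18
  d = 57: φ(57) · 𝟙(570/57) = 36 · 1 = 36
  d = 95: φ(95) · 𝟙(570/95) = 72 · 1 = 72
  d = 114: φ(114) · 𝟙(570/114) = 36 · 1 = 36
  d = 190: φ(190) · 𝟙(570/190) = 72 · 1 = 72
  d = 285: φ(285) · 𝟙(570/285) = 144 · 1 = 144
  d = 570: φ(570) · 𝟙(570/570) = 144 · 1 = 144
Summing: (φ * 𝟙)(570) = 1 + 1 + 2 + 4 + 2 + 4 + 8 + 18 + 8 + 18 + 36 + 72 + 36 + 72 + 144 + 144 = 570.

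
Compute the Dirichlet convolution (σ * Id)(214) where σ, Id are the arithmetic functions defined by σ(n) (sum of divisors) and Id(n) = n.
(σ * Id)(214) = 1075

Divisors of 214: [1, 2, 107, 214]. For each d | 214:
  d = 1: σ(1) · Id(214/1) = 1 · 214 = 214
  d = 2: σ(2) · Id(214/2) = 3 · 107 = 321
  d = 107: σ(107) · Id(214/107) = 108 · 2 = 216
  d = 214: σ(214) · Id(214/214) = 324 · 1 = 324
Summing: (σ * Id)(214) = 214 + 321 + 216 + 324 = 1075.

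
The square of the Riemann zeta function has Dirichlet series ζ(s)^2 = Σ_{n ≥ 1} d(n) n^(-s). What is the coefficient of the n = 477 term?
d(477) = 6

ζ(s)^2 = (Σ 1/m^s)(Σ 1/k^s). The coefficient of 1/n^s in the product is the number of ordered pairs (m, k) with mk = n, which equals d(n). For n = 477, divisors are [1, 3, 9, 53, 159, 477], so d(477) = 6.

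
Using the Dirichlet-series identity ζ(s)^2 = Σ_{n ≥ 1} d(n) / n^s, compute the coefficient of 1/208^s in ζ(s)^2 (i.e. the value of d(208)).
d(208) = 10

ζ(s)^2 = (Σ 1/m^s)(Σ 1/k^s). The coefficient of 1/n^s in the product is the number of ordered pairs (m, k) with mk = n, which equals d(n). For n = 208, divisors are [1, 2, 4, 8, 13, 16, 26, 52, 104, 208], so d(208) = 10.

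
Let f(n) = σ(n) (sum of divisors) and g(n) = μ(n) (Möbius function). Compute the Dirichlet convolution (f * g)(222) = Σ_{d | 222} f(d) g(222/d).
(σ * μ)(222) = 222

Divisors of 222: [1, 2, 3, 6, 37, 74, 111, 222]. For each d | 222:
  d = 1: σ(1) · μ(222/1) = 1 · -1 = -1
  d = 2: σ(2) · μ(222/2) = 3 · 1 = 3
  d = 3: σ(3) · μ(222/3) = 4 · 1 = 4
  d = 6: σ(6) · μ(222/6) = 12 · -1 = -12
  d = 37: σ(37) · μ(222/37) = 38 · 1 = 38
  d = 74: σ(74) · μ(222/74) = 114 · -1 = -114
  d = 111: σ(111) · μ(222/111) = 152 · -1 = -152
  d = 222: σ(222) · μ(222/222) = 456 · 1 = 456
Summing: (σ * μ)(222) = -1 + 3 + 4 + -12 + 38 + -114 + -152 + 456 = 222.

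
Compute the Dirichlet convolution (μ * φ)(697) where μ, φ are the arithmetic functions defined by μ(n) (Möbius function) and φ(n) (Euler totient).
(μ * φ)(697) = 585

Divisors of 697: [1, 17, 41, 697]. For each d | 697:
  d = 1: μ(1) · φ(697/1) = 1 · 640 = 640
  d = 17: μ(17) · φ(697/17) = -1 · 40 = -40
  d = 41: μ(41) · φ(697/41) = -1 · 16 = -16
  d = 697: μ(697) · φ(697/697) = 1 · 1 = 1
Summing: (μ * φ)(697) = 640 + -40 + -16 + 1 = 585.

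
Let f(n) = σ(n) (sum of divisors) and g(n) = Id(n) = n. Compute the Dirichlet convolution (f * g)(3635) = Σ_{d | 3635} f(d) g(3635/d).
(σ * Id)(3635) = 16005

Divisors of 3635: [1, 5, 727, 3635]. For each d | 3635:
  d = 1: σ(1) · Id(3635/1) = 1 · 3635 = 3635
  d = 5: σ(5) · Id(3635/5) = 6 · 727 = 4362
  d = 727: σ(727) · Id(3635/727) = 728 · 5 = 3640
  d = 3635: σ(3635) · Id(3635/3635) = 4368 · 1 = 4368
Summing: (σ * Id)(3635) = 3635 + 4362 + 3640 + 4368 = 16005.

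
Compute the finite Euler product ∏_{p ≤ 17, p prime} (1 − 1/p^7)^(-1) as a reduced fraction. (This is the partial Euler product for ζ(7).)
∏ = 1568943454272558717737486157352171875/1555952378670727988561018941661818384

The primes p ≤ 17 are [2, 3, 5, 7, 11, 13, 17]. For each prime, (1 − 1/p^7)^(-1) = p^7 / (p^7 − 1). The product is (1 − 1/2^7)^(-1), (1 − 1/3^7)^(-1), (1 − 1/5^7)^(-1), (1 − 1/7^7)^(-1), (1 − 1/11^7)^(-1), (1 − 1/13^7)^(-1), (1 − 1/17^7)^(-1) = ∏ p^7 / (p^7 − 1) = 1568943454272558717737486157352171875/1555952378670727988561018941661818384.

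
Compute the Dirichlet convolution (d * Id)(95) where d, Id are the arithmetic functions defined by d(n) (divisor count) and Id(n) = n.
(d * Id)(95) = 147

Divisors of 95: [1, 5, 19, 95]. For each d | 95:
  d = 1: d(1) · Id(95/1) = 1 · 95 = 95
  d = 5: d(5) · Id(95/5) = 2 · 19 = 38
  d = 19: d(19) · Id(95/19) = 2 · 5 = 10
  d = 95: d(95) · Id(95/95) = 4 · 1 = 4
Summing: (d * Id)(95) = 95 + 38 + 10 + 4 = 147.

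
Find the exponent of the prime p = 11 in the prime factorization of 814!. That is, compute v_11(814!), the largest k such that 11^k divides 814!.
v_11(814!) = 80

Legendre's formula: v_p(n!) = Σ_{k ≥ 1} ⌊n / p^k⌋. For p = 11, n = 814, the terms are:
  ⌊814/11^1⌋ = ⌊814/11⌋ = 74
  ⌊814/11^2⌋ = ⌊814/121⌋ = 6
(the next term ⌊814/11^3⌋ = 0, terminating the sum). Summing: v_11(814!) = 74 + 6 = 80.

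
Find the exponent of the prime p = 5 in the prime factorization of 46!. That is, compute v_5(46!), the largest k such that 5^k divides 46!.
v_5(46!) = 10

Legendre's formula: v_p(n!) = Σ_{k ≥ 1} ⌊n / p^k⌋. For p = 5, n = 46, the terms are:
  ⌊46/5^1⌋ = ⌊46/5⌋ = 9
  ⌊46/5^2⌋ = ⌊46/25⌋ = 1
(the next term ⌊46/5^3⌋ = 0, terminating the sum). Summing: v_5(46!) = 9 + 1 = 10.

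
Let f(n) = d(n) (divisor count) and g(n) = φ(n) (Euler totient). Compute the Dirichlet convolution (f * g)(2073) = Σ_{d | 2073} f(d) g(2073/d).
(d * φ)(2073) = 2768

Divisors of 2073: [1, 3, 691, 2073]. For each d | 2073:
  d = 1: d(1) · φ(2073/1) = 1 · 1380 = 1380
  d = 3: d(3) · φ(2073/3) = 2 · 690 = 1380
  d = 691: d(691) · φ(2073/691) = 2 · 2 = 4
  d = 2073: d(2073) · φ(2073/2073) = 4 · 1 = 4
Summing: (d * φ)(2073) = 1380 + 1380 + 4 + 4 = 2768.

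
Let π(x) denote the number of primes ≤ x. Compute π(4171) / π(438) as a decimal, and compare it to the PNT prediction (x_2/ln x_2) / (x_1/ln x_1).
π(4171)/π(438) = 573/84 ≈ 6.8214;  PNT prediction ≈ 6.9482.

π(438) = 84 and π(4171) = 573, so π(4171)/π(438) ≈ 6.8214. The PNT-predicted ratio is (4171/ln(4171)) / (438/ln(438)) ≈ 6.9482. The two agree to within a few percent, as expected.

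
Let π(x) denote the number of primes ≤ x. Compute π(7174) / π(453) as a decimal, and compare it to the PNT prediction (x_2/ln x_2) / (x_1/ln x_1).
π(7174)/π(453) = 916/87 ≈ 10.5287;  PNT prediction ≈ 10.9093.

π(453) = 87 and π(7174) = 916, so π(7174)/π(453) ≈ 10.5287. The PNT-predicted ratio is (7174/ln(7174)) / (453/ln(453)) ≈ 10.9093. The two agree to within a few percent, as expected.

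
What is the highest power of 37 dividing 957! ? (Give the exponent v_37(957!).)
v_37(957!) = 25

Legendre's formula: v_p(n!) = Σ_{k ≥ 1} ⌊n / p^k⌋. For p = 37, n = 957, the terms are:
  ⌊957/37^1⌋ = ⌊957/37⌋ = 25
(the next term ⌊957/37^2⌋ = 0, terminating the sum). Summing: v_37(957!) = 25 = 25.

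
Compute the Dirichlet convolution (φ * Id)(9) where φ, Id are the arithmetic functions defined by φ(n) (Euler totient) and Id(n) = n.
(φ * Id)(9) = 21

Divisors of 9: [1, 3, 9]. For each d | 9:
  d = 1: φ(1) · Id(9/1) = 1 · 9 = 9
  d = 3: φ(3) · Id(9/3) = 2 · 3 = 6
  d = 9: φ(9) · Id(9/9) = 6 · 1 = 6
Summing: (φ * Id)(9) = 9 + 6 + 6 = 21.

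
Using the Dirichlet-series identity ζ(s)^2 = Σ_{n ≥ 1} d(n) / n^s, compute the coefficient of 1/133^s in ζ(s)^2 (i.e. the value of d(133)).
d(133) = 4

ζ(s)^2 = (Σ 1/m^s)(Σ 1/k^s). The coefficient of 1/n^s in the product is the number of ordered pairs (m, k) with mk = n, which equals d(n). For n = 133, divisors are [1, 7, 19, 133], so d(133) = 4.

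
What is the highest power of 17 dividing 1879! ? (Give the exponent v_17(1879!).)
v_17(1879!) = 116

Legendre's formula: v_p(n!) = Σ_{k ≥ 1} ⌊n / p^k⌋. For p = 17, n = 1879, the terms are:
  ⌊1879/17^1⌋ = ⌊1879/17⌋ = 110
  ⌊1879/17^2⌋ = ⌊1879/289⌋ = 6
(the next term ⌊1879/17^3⌋ = 0, terminating the sum). Summing: v_17(1879!) = 110 + 6 = 116.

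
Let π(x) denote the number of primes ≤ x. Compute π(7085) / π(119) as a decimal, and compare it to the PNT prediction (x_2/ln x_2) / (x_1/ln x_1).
π(7085)/π(119) = 909/30 ≈ 30.3000;  PNT prediction ≈ 32.0942.

π(119) = 30 and π(7085) = 909, so π(7085)/π(119) ≈ 30.3000. The PNT-predicted ratio is (7085/ln(7085)) / (119/ln(119)) ≈ 32.0942. The two agree to within a few percent, as expected.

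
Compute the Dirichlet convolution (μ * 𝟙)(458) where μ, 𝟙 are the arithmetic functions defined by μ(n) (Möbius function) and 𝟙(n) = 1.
(μ * 𝟙)(458) = 0

Divisors of 458: [1, 2, 229, 458]. For each d | 458:
  d = 1: μ(1) · 𝟙(458/1) = 1 · 1 = 1
  d = 2: μ(2) · 𝟙(458/2) = -1 · 1 = -1
  d = 229: μ(229) · 𝟙(458/229) = -1 · 1 = -1
  d = 458: μ(458) · 𝟙(458/458) = 1 · 1 = 1
Summing: (μ * 𝟙)(458) = 1 + -1 + -1 + 1 = 0.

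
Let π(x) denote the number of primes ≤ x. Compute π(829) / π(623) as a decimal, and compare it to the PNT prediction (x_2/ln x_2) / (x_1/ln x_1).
π(829)/π(623) = 145/114 ≈ 1.2719;  PNT prediction ≈ 1.2741.

π(623) = 114 and π(829) = 145, so π(829)/π(623) ≈ 1.2719. The PNT-predicted ratio is (829/ln(829)) / (623/ln(623)) ≈ 1.2741. The two agree to within a few percent, as expected.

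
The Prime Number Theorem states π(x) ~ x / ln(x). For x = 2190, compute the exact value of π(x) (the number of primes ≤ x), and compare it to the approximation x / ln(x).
π(2190) = 327;  x/ln(x) ≈ 284.72;  relative error ≈ 12.93%.

Directly count primes up to 2190: π(2190) = 327. The PNT approximation gives 2190/ln(2190) ≈ 2190/7.69166 ≈ 284.72. Relative error (π(x) − x/ln(x)) / π(x) ≈ 12.93%; the approximation is known to undercount slightly (Li(x) is a better estimate).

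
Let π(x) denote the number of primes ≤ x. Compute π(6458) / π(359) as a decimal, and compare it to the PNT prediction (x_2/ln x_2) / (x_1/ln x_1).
π(6458)/π(359) = 838/72 ≈ 11.6389;  PNT prediction ≈ 12.0635.

π(359) = 72 and π(6458) = 838, so π(6458)/π(359) ≈ 11.6389. The PNT-predicted ratio is (6458/ln(6458)) / (359/ln(359)) ≈ 12.0635. The two agree to within a few percent, as expected.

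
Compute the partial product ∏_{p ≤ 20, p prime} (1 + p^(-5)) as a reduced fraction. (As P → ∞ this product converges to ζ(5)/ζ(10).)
∏ = 405833785877367637916288/391770333462674252324875

The primes p ≤ 20 are [2, 3, 5, 7, 11, 13, 17, 19]. For each, (1 + 1/p^5) = (p^5 + 1)/p^5. Multiplying these fractions over p ∈ [2, 3, 5, 7, 11, 13, 17, 19] gives 405833785877367637916288/391770333462674252324875. (In the limit P → ∞ this tends to ζ(5)/ζ(10).)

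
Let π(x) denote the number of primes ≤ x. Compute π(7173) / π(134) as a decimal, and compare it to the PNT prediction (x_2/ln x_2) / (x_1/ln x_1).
π(7173)/π(134) = 916/32 ≈ 28.6250;  PNT prediction ≈ 29.5312.

π(134) = 32 and π(7173) = 916, so π(7173)/π(134) ≈ 28.6250. The PNT-predicted ratio is (7173/ln(7173)) / (134/ln(134)) ≈ 29.5312. The two agree to within a few percent, as expected.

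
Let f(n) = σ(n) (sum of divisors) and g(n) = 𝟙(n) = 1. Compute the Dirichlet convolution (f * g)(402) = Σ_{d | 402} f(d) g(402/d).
(σ * 𝟙)(402) = 1380

Divisors of 402: [1, 2, 3, 6, 67, 134, 201, 402]. For each d | 402:
  d = 1: σ(1) · 𝟙(402/1) = 1 · 1 = 1
  d = 2: σ(2) · 𝟙(402/2) = 3 · 1 = 3
  d = 3: σ(3) · 𝟙(402/3) = 4 · 1 = 4
  d = 6: σ(6) · 𝟙(402/6) = 12 · 1 = 12
  d = 67: σ(67) · 𝟙(402/67) = 68 · 1 = 68
  d = 134: σ(134) · 𝟙(402/134) = 204 · 1 = 204
  d = 201: σ(201) · 𝟙(402/201) = 272 · 1 = 272
  d = 402: σ(402) · 𝟙(402/402) = 816 · 1 = 816
Summing: (σ * 𝟙)(402) = 1 + 3 + 4 + 12 + 68 + 204 + 272 + 816 = 1380.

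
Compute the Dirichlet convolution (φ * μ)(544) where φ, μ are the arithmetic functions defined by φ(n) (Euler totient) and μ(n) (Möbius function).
(φ * μ)(544) = 120

Divisors of 544: [1, 2, 4, 8, 16, 17, 32, 34, 68, 136, 272, 544]. For each d | 544:
  d = 1: φ(1) · μ(544/1) = 1 · 0 = 0
  d = 2: φ(2) · μ(544/2) = 1 · 0 = 0
  d = 4: φ(4) · μ(544/4) = 2 · 0 = 0
  d = 8: φ(8) · μ(544/8) = 4 · 0 = 0
  d = 16: φ(16) · μ(544/16) = 8 · 1 = 8
  d = 17: φ(17) · μ(544/17) = 16 · 0 = 0
  d = 32: φ(32) · μ(544/32) = 16 · -1 = -16
  d = 34: φ(34) · μ(544/34) = 16 · 0 = 0
  d = 68: φ(68) · μ(544/68) = 32 · 0 = 0
  d = 136: φ(136) · μ(544/136) = 64 · 0 = 0
  d = 272: φ(272) · μ(544/272) = 128 · -1 = -128
  d = 544: φ(544) · μ(544/544) = 256 · 1 = 256
Summing: (φ * μ)(544) = 0 + 0 + 0 + 0 + 8 + 0 + -16 + 0 + 0 + 0 + -128 + 256 = 120.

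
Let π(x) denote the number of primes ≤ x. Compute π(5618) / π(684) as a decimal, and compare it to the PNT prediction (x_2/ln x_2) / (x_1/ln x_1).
π(5618)/π(684) = 738/124 ≈ 5.9516;  PNT prediction ≈ 6.2102.

π(684) = 124 and π(5618) = 738, so π(5618)/π(684) ≈ 5.9516. The PNT-predicted ratio is (5618/ln(5618)) / (684/ln(684)) ≈ 6.2102. The two agree to within a few percent, as expected.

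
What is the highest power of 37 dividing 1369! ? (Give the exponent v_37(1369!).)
v_37(1369!) = 38

Legendre's formula: v_p(n!) = Σ_{k ≥ 1} ⌊n / p^k⌋. For p = 37, n = 1369, the terms are:
  ⌊1369/37^1⌋ = ⌊1369/37⌋ = 37
  ⌊1369/37^2⌋ = ⌊1369/1369⌋ = 1
(the next term ⌊1369/37^3⌋ = 0, terminating the sum). Summing: v_37(1369!) = 37 + 1 = 38.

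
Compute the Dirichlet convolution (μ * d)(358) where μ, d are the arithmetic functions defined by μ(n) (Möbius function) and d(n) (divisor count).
(μ * d)(358) = 1

Divisors of 358: [1, 2, 179, 358]. For each d | 358:
  d = 1: μ(1) · d(358/1) = 1 · 4 = 4
  d = 2: μ(2) · d(358/2) = -1 · 2 = -2
  d = 179: μ(179) · d(358/179) = -1 · 2 = -2
  d = 358: μ(358) · d(358/358) = 1 · 1 = 1
Summing: (μ * d)(358) = 4 + -2 + -2 + 1 = 1.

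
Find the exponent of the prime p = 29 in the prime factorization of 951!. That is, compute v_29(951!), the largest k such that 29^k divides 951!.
v_29(951!) = 33

Legendre's formula: v_p(n!) = Σ_{k ≥ 1} ⌊n / p^k⌋. For p = 29, n = 951, the terms are:
  ⌊951/29^1⌋ = ⌊951/29⌋ = 32
  ⌊951/29^2⌋ = ⌊951/841⌋ = 1
(the next term ⌊951/29^3⌋ = 0, terminating the sum). Summing: v_29(951!) = 32 + 1 = 33.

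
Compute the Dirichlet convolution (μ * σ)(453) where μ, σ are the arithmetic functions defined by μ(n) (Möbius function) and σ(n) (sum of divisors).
(μ * σ)(453) = 453

Divisors of 453: [1, 3, 151, 453]. For each d | 453:
  d = 1: μ(1) · σ(453/1) = 1 · 608 = 608
  d = 3: μ(3) · σ(453/3) = -1 · 152 = -152
  d = 151: μ(151) · σ(453/151) = -1 · 4 = -4
  d = 453: μ(453) · σ(453/453) = 1 · 1 = 1
Summing: (μ * σ)(453) = 608 + -152 + -4 + 1 = 453.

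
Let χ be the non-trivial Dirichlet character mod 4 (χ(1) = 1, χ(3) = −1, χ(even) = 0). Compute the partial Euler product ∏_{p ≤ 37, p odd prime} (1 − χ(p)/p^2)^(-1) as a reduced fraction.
∏ = 136633422149134339/149104402366464000

The odd primes p ≤ 37 are [3, 5, 7, 11, 13, 17, 19, 23, 29, 31, 37]. For each, χ(p) = 1 if p ≡ 1 mod 4, χ(p) = −1 if p ≡ 3 mod 4. Taking (1 − χ(p)/p^2)^(-1) = p^2/(p^2 − χ(p)): (1 − (-1)/3^2)^(-1) · (1 − (1)/5^2)^(-1) · (1 − (-1)/7^2)^(-1) · (1 − (-1)/11^2)^(-1) · (1 − (1)/13^2)^(-1) · (1 − (1)/17^2)^(-1) · (1 − (-1)/19^2)^(-1) · (1 − (-1)/23^2)^(-1) · (1 − (1)/29^2)^(-1) · (1 − (-1)/31^2)^(-1) · (1 − (1)/37^2)^(-1) = 136633422149134339/149104402366464000.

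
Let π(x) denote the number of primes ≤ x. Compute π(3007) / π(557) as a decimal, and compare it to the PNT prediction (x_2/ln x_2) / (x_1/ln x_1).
π(3007)/π(557) = 431/102 ≈ 4.2255;  PNT prediction ≈ 4.2620.

π(557) = 102 and π(3007) = 431, so π(3007)/π(557) ≈ 4.2255. The PNT-predicted ratio is (3007/ln(3007)) / (557/ln(557)) ≈ 4.2620. The two agree to within a few percent, as expected.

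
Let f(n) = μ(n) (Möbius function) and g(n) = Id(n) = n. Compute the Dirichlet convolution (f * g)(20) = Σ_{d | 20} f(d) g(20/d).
(μ * Id)(20) = 8

Divisors of 20: [1, 2, 4, 5, 10, 20]. For each d | 20:
  d = 1: μ(1) · Id(20/1) = 1 · 20 = 20
  d = 2: μ(2) · Id(20/2) = -1 · 10 = -10
  d = 4: μ(4) · Id(20/4) = 0 · 5 = 0
  d = 5: μ(5) · Id(20/5) = -1 · 4 = -4
  d = 10: μ(10) · Id(20/10) = 1 · 2 = 2
  d = 20: μ(20) · Id(20/20) = 0 · 1 = 0
Summing: (μ * Id)(20) = 20 + -10 + 0 + -4 + 2 + 0 = 8.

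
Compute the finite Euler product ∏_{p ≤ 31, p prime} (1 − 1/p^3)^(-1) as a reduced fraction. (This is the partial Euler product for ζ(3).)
∏ = 209363023479599225665/174187638420315512832

The primes p ≤ 31 are [2, 3, 5, 7, 11, 13, 17, 19, 23, 29, 31]. For each prime, (1 − 1/p^3)^(-1) = p^3 / (p^3 − 1). The product is (1 − 1/2^3)^(-1), (1 − 1/3^3)^(-1), (1 − 1/5^3)^(-1), (1 − 1/7^3)^(-1), (1 − 1/11^3)^(-1), (1 − 1/13^3)^(-1), (1 − 1/17^3)^(-1), (1 − 1/19^3)^(-1), (1 − 1/23^3)^(-1), (1 − 1/29^3)^(-1), (1 − 1/31^3)^(-1) = ∏ p^3 / (p^3 − 1) = 209363023479599225665/174187638420315512832.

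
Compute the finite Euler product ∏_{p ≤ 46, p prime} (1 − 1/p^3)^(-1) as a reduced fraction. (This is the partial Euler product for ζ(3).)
∏ = 11622300127850926153432227486340003/9669167824002218213355442162630656

The primes p ≤ 46 are [2, 3, 5, 7, 11, 13, 17, 19, 23, 29, 31, 37, 41, 43]. For each prime, (1 − 1/p^3)^(-1) = p^3 / (p^3 − 1). The product is (1 − 1/2^3)^(-1), (1 − 1/3^3)^(-1), (1 − 1/5^3)^(-1), (1 − 1/7^3)^(-1), (1 − 1/11^3)^(-1), (1 − 1/13^3)^(-1), (1 − 1/17^3)^(-1), (1 − 1/19^3)^(-1), (1 − 1/23^3)^(-1), (1 − 1/29^3)^(-1), (1 − 1/31^3)^(-1), (1 − 1/37^3)^(-1), (1 − 1/41^3)^(-1), (1 − 1/43^3)^(-1) = ∏ p^3 / (p^3 − 1) = 11622300127850926153432227486340003/9669167824002218213355442162630656.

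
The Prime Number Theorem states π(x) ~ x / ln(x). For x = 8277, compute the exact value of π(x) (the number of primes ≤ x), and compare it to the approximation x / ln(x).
π(8277) = 1038;  x/ln(x) ≈ 917.50;  relative error ≈ 11.61%.

Directly count primes up to 8277: π(8277) = 1038. The PNT approximation gives 8277/ln(8277) ≈ 8277/9.02124 ≈ 917.50. Relative error (π(x) − x/ln(x)) / π(x) ≈ 11.61%; the approximation is known to undercount slightly (Li(x) is a better estimate).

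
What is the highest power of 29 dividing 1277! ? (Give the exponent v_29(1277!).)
v_29(1277!) = 45

Legendre's formula: v_p(n!) = Σ_{k ≥ 1} ⌊n / p^k⌋. For p = 29, n = 1277, the terms are:
  ⌊1277/29^1⌋ = ⌊1277/29⌋ = 44
  ⌊1277/29^2⌋ = ⌊1277/841⌋ = 1
(the next term ⌊1277/29^3⌋ = 0, terminating the sum). Summing: v_29(1277!) = 44 + 1 = 45.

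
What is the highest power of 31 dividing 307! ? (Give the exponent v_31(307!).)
v_31(307!) = 9

Legendre's formula: v_p(n!) = Σ_{k ≥ 1} ⌊n / p^k⌋. For p = 31, n = 307, the terms are:
  ⌊307/31^1⌋ = ⌊307/31⌋ = 9
(the next term ⌊307/31^2⌋ = 0, terminating the sum). Summing: v_31(307!) = 9 = 9.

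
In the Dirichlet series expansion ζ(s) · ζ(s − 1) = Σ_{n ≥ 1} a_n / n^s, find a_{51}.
σ(51) = 72

In the product (Σ m^0/m^s)(Σ k / k^s) = Σ (Σ_{d | n} d) / n^s, the coefficient of 1/n^s is σ(n) = Σ_{d | n} d. For n = 51, divisors are [1, 3, 17, 51]; summing: σ(51) = 72.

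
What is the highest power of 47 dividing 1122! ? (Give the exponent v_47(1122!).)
v_47(1122!) = 23

Legendre's formula: v_p(n!) = Σ_{k ≥ 1} ⌊n / p^k⌋. For p = 47, n = 1122, the terms are:
  ⌊1122/47^1⌋ = ⌊1122/47⌋ = 23
(the next term ⌊1122/47^2⌋ = 0, terminating the sum). Summing: v_47(1122!) = 23 = 23.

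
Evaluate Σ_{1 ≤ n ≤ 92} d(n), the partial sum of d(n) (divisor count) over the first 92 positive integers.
Σ_{n ≤ 92} d(n) = 435

Compute d(n) for each 1 ≤ n ≤ 92: d(1) = 1, d(2) = 2, d(3) = 2, d(4) = 3, d(5) = 2, d(6) = 4, d(7) = 2, d(8) = 4, d(9) = 3, d(10) = 4, d(11) = 2, d(12) = 6, d(13) = 2, d(14) = 4, d(15) = 4, d(16) = 5, d(17) = 2, d(18) = 6, d(19) = 2, d(20) = 6, d(21) = 4, d(22) = 4, d(23) = 2, d(24) = 8, d(25) = 3, d(26) = 4, d(27) = 4, d(28) = 6, d(29) = 2, d(30) = 8, d(31) = 2, d(32) = 6, d(33) = 4, d(34) = 4, d(35) = 4, d(36) = 9, d(37) = 2, d(38) = 4, d(39) = 4, d(40) = 8, d(41) = 2, d(42) = 8, d(43) = 2, d(44) = 6, d(45) = 6, d(46) = 4, d(47) = 2, d(48) = 10, d(49) = 3, d(50) = 6, d(51) = 4, d(52) = 6, d(53) = 2, d(54) = 8, d(55) = 4, d(56) = 8, d(57) = 4, d(58) = 4, d(59) = 2, d(60) = 12, d(61) = 2, d(62) = 4, d(63) = 6, d(64) = 7, d(65) = 4, d(66) = 8, d(67) = 2, d(68) = 6, d(69) = 4, d(70) = 8, d(71) = 2, d(72) = 12, d(73) = 2, d(74) = 4, d(75) = 6, d(76) = 6, d(77) = 4, d(78) = 8, d(79) = 2, d(80) = 10, d(81) = 5, d(82) = 4, d(83) = 2, d(84) = 12, d(85) = 4, d(86) = 4, d(87) = 4, d(88) = 8, d(89) = 2, d(90) = 12, d(91) = 4, d(92) = 6. Summing all 92 values: 435. (Dirichlet's divisor formula: Σ_{n ≤ x} d(n) = x ln(x) + (2γ − 1) x + O(√x). For x = 92, the asymptotic estimate is ≈ 430.21.)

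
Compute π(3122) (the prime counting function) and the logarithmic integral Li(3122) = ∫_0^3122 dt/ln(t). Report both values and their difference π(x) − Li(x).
π(3122) = 445;  Li(3122) ≈ 457.96;  π(x) − Li(x) ≈ -12.96.

Direct count of primes ≤ 3122 gives π(3122) = 445. Numerical evaluation of the logarithmic integral gives Li(3122) ≈ 457.96. The difference π(x) − Li(x) ≈ -12.96 is typically negative for small/moderate x (Li(x) overestimates), though Littlewood's theorem shows this sign changes infinitely often.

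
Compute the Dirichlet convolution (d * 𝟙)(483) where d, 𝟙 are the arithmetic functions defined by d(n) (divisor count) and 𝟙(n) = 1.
(d * 𝟙)(483) = 27

Divisors of 483: [1, 3, 7, 21, 23, 69, 161, 483]. For each d | 483:
  d = 1: d(1) · 𝟙(483/1) = 1 · 1 = 1
  d = 3: d(3) · 𝟙(483/3) = 2 · 1 = 2
  d = 7: d(7) · 𝟙(483/7) = 2 · 1 = 2
  d = 21: d(21) · 𝟙(483/21) = 4 · 1 = 4
  d = 23: d(23) · 𝟙(483/23) = 2 · 1 = 2
  d = 69: d(69) · 𝟙(483/69) = 4 · 1 = 4
  d = 161: d(161) · 𝟙(483/161) = 4 · 1 = 4
  d = 483: d(483) · 𝟙(483/483) = 8 · 1 = 8
Summing: (d * 𝟙)(483) = 1 + 2 + 2 + 4 + 2 + 4 + 4 + 8 = 27.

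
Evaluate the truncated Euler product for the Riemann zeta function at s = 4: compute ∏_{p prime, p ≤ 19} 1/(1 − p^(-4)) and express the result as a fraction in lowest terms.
∏ = 7064087752265346803/6526834216796160000

The primes p ≤ 19 are [2, 3, 5, 7, 11, 13, 17, 19]. For each prime, (1 − 1/p^4)^(-1) = p^4 / (p^4 − 1). The product is (1 − 1/2^4)^(-1), (1 − 1/3^4)^(-1), (1 − 1/5^4)^(-1), (1 − 1/7^4)^(-1), (1 − 1/11^4)^(-1), (1 − 1/13^4)^(-1), (1 − 1/17^4)^(-1), (1 − 1/19^4)^(-1) = ∏ p^4 / (p^4 − 1) = 7064087752265346803/6526834216796160000.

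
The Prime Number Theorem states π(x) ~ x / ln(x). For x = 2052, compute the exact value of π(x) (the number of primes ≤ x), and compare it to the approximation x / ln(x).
π(2052) = 309;  x/ln(x) ≈ 269.06;  relative error ≈ 12.93%.

Directly count primes up to 2052: π(2052) = 309. The PNT approximation gives 2052/ln(2052) ≈ 2052/7.62657 ≈ 269.06. Relative error (π(x) − x/ln(x)) / π(x) ≈ 12.93%; the approximation is known to undercount slightly (Li(x) is a better estimate).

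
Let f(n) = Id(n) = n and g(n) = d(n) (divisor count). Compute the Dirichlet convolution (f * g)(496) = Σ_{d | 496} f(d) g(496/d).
(Id * d)(496) = 1881

Divisors of 496: [1, 2, 4, 8, 16, 31, 62, 124, 248, 496]. For each d | 496:
  d = 1: Id(1) · d(496/1) = 1 · 10 = 10
  d = 2: Id(2) · d(496/2) = 2 · 8 = 16
  d = 4: Id(4) · d(496/4) = 4 · 6 = 24
  d = 8: Id(8) · d(496/8) = 8 · 4 = 32
  d = 16: Id(16) · d(496/16) = 16 · 2 = 32
  d = 31: Id(31) · d(496/31) = 31 · 5 = 155
  d = 62: Id(62) · d(496/62) = 62 · 4 = 248
  d = 124: Id(124) · d(496/124) = 124 · 3 = 372
  d = 248: Id(248) · d(496/248) = 248 · 2 = 496
  d = 496: Id(496) · d(496/496) = 496 · 1 = 496
Summing: (Id * d)(496) = 10 + 16 + 24 + 32 + 32 + 155 + 248 + 372 + 496 + 496 = 1881.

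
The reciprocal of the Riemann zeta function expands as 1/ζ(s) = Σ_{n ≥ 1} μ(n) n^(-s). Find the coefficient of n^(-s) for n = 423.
μ(423) = 0

Factor n = 423 = 3^2 · 47. μ(n) = 0 if any exponent ≥ 2 (not squarefree); otherwise μ(n) = (−1)^{ω(n)} where ω(n) is the number of distinct prime factors. Applying: μ(423) = 0.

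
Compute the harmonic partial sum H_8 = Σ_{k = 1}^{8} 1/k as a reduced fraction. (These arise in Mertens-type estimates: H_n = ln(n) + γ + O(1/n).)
H_8 = 761/280

Direct summation: H_8 = 1 + 1/2 + ... + 1/8. The least common denominator is lcm(1, ..., 8) = 840; over this denominator the numerator is 840 + 420 + 280 + 210 + 168 + 140 + 120 + 105 = 2283, so H_8 = 2283/840; reducing by gcd(2283, 840) = 3 gives 761/280 ≈ 2.71786. (The PNT-adjacent estimate ln(8) + γ ≈ 2.65666 matches within O(1/n).)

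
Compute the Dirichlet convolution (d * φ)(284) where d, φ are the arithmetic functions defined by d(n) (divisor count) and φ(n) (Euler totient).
(d * φ)(284) = 504

Divisors of 284: [1, 2, 4, 71, 142, 284]. For each d | 284:
  d = 1: d(1) · φ(284/1) = 1 · 140 = 140
  d = 2: d(2) · φ(284/2) = 2 · 70 = 140
  d = 4: d(4) · φ(284/4) = 3 · 70 = 210
  d = 71: d(71) · φ(284/71) = 2 · 2 = 4
  d = 142: d(142) · φ(284/142) = 4 · 1 = 4
  d = 284: d(284) · φ(284/284) = 6 · 1 = 6
Summing: (d * φ)(284) = 140 + 140 + 210 + 4 + 4 + 6 = 504.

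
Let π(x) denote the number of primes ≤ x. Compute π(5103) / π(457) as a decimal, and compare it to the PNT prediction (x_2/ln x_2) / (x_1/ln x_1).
π(5103)/π(457) = 682/88 ≈ 7.7500;  PNT prediction ≈ 8.0105.

π(457) = 88 and π(5103) = 682, so π(5103)/π(457) ≈ 7.7500. The PNT-predicted ratio is (5103/ln(5103)) / (457/ln(457)) ≈ 8.0105. The two agree to within a few percent, as expected.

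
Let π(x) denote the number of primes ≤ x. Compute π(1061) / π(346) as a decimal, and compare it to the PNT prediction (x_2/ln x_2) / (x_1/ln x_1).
π(1061)/π(346) = 178/68 ≈ 2.6176;  PNT prediction ≈ 2.5733.

π(346) = 68 and π(1061) = 178, so π(1061)/π(346) ≈ 2.6176. The PNT-predicted ratio is (1061/ln(1061)) / (346/ln(346)) ≈ 2.5733. The two agree to within a few percent, as expected.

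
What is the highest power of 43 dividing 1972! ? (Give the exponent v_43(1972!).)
v_43(1972!) = 46

Legendre's formula: v_p(n!) = Σ_{k ≥ 1} ⌊n / p^k⌋. For p = 43, n = 1972, the terms are:
  ⌊1972/43^1⌋ = ⌊1972/43⌋ = 45
  ⌊1972/43^2⌋ = ⌊1972/1849⌋ = 1
(the next term ⌊1972/43^3⌋ = 0, terminating the sum). Summing: v_43(1972!) = 45 + 1 = 46.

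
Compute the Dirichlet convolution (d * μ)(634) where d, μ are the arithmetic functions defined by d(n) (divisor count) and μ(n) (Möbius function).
(d * μ)(634) = 1

Divisors of 634: [1, 2, 317, 634]. For each d | 634:
  d = 1: d(1) · μ(634/1) = 1 · 1 = 1
  d = 2: d(2) · μ(634/2) = 2 · -1 = -2
  d = 317: d(317) · μ(634/317) = 2 · -1 = -2
  d = 634: d(634) · μ(634/634) = 4 · 1 = 4
Summing: (d * μ)(634) = 1 + -2 + -2 + 4 = 1.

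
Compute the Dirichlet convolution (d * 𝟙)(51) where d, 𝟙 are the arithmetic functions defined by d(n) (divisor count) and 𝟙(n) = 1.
(d * 𝟙)(51) = 9

Divisors of 51: [1, 3, 17, 51]. For each d | 51:
  d = 1: d(1) · 𝟙(51/1) = 1 · 1 = 1
  d = 3: d(3) · 𝟙(51/3) = 2 · 1 = 2
  d = 17: d(17) · 𝟙(51/17) = 2 · 1 = 2
  d = 51: d(51) · 𝟙(51/51) = 4 · 1 = 4
Summing: (d * 𝟙)(51) = 1 + 2 + 2 + 4 = 9.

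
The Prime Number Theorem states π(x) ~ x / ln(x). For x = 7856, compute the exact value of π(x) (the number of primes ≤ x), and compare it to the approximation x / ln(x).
π(7856) = 992;  x/ln(x) ≈ 875.90;  relative error ≈ 11.70%.

Directly count primes up to 7856: π(7856) = 992. The PNT approximation gives 7856/ln(7856) ≈ 7856/8.96903 ≈ 875.90. Relative error (π(x) − x/ln(x)) / π(x) ≈ 11.70%; the approximation is known to undercount slightly (Li(x) is a better estimate).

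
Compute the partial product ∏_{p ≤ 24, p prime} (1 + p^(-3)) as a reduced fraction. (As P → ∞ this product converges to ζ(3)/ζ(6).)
∏ = 16117288424681472/13642976755448975

The primes p ≤ 24 are [2, 3, 5, 7, 11, 13, 17, 19, 23]. For each, (1 + 1/p^3) = (p^3 + 1)/p^3. Multiplying these fractions over p ∈ [2, 3, 5, 7, 11, 13, 17, 19, 23] gives 16117288424681472/13642976755448975. (In the limit P → ∞ this tends to ζ(3)/ζ(6).)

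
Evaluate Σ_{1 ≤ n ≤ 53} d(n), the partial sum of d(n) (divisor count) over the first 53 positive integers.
Σ_{n ≤ 53} d(n) = 219

Compute d(n) for each 1 ≤ n ≤ 53: d(1) = 1, d(2) = 2, d(3) = 2, d(4) = 3, d(5) = 2, d(6) = 4, d(7) = 2, d(8) = 4, d(9) = 3, d(10) = 4, d(11) = 2, d(12) = 6, d(13) = 2, d(14) = 4, d(15) = 4, d(16) = 5, d(17) = 2, d(18) = 6, d(19) = 2, d(20) = 6, d(21) = 4, d(22) = 4, d(23) = 2, d(24) = 8, d(25) = 3, d(26) = 4, d(27) = 4, d(28) = 6, d(29) = 2, d(30) = 8, d(31) = 2, d(32) = 6, d(33) = 4, d(34) = 4, d(35) = 4, d(36) = 9, d(37) = 2, d(38) = 4, d(39) = 4, d(40) = 8, d(41) = 2, d(42) = 8, d(43) = 2, d(44) = 6, d(45) = 6, d(46) = 4, d(47) = 2, d(48) = 10, d(49) = 3, d(50) = 6, d(51) = 4, d(52) = 6, d(53) = 2. Summing all 53 values: 219. (Dirichlet's divisor formula: Σ_{n ≤ x} d(n) = x ln(x) + (2γ − 1) x + O(√x). For x = 53, the asymptotic estimate is ≈ 218.61.)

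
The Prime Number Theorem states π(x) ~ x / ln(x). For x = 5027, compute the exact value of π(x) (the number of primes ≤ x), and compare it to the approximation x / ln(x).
π(5027) = 674;  x/ln(x) ≈ 589.84;  relative error ≈ 12.49%.

Directly count primes up to 5027: π(5027) = 674. The PNT approximation gives 5027/ln(5027) ≈ 5027/8.52258 ≈ 589.84. Relative error (π(x) − x/ln(x)) / π(x) ≈ 12.49%; the approximation is known to undercount slightly (Li(x) is a better estimate).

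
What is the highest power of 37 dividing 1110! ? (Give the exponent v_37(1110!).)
v_37(1110!) = 30

Legendre's formula: v_p(n!) = Σ_{k ≥ 1} ⌊n / p^k⌋. For p = 37, n = 1110, the terms are:
  ⌊1110/37^1⌋ = ⌊1110/37⌋ = 30
(the next term ⌊1110/37^2⌋ = 0, terminating the sum). Summing: v_37(1110!) = 30 = 30.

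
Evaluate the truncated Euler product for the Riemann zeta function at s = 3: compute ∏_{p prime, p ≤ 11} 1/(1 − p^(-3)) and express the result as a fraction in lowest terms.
∏ = 698775/581932

The primes p ≤ 11 are [2, 3, 5, 7, 11]. For each prime, (1 − 1/p^3)^(-1) = p^3 / (p^3 − 1). The product is (1 − 1/2^3)^(-1), (1 − 1/3^3)^(-1), (1 − 1/5^3)^(-1), (1 − 1/7^3)^(-1), (1 − 1/11^3)^(-1) = ∏ p^3 / (p^3 − 1) = 698775/581932.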